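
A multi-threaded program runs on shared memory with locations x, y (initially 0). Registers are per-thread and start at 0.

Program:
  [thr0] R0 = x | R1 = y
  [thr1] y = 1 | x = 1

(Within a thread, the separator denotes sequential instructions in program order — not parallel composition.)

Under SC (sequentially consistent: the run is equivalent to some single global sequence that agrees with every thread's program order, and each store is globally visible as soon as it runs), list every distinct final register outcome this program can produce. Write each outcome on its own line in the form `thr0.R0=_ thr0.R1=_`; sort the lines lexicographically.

thr0.R0=0 thr0.R1=0
thr0.R0=0 thr0.R1=1
thr0.R0=1 thr0.R1=1

outcome vector order: (thr0.R0,thr0.R1)
|SC outcomes| = 3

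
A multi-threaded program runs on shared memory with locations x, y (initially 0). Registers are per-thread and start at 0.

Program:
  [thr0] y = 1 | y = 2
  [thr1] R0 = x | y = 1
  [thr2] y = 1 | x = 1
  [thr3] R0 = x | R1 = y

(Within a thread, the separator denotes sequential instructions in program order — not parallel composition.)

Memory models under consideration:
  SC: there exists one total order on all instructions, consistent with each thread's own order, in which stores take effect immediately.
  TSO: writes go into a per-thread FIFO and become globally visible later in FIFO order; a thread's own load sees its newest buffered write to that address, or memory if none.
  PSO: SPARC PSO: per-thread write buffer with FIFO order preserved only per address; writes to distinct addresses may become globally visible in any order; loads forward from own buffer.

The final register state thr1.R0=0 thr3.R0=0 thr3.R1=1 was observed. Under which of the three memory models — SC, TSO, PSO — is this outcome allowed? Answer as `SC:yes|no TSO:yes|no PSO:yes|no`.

SC:yes TSO:yes PSO:yes

outcome vector order: (thr1.R0,thr3.R0,thr3.R1)
SC: 10 outcomes — {<0 0 0>, <0 0 1>, <0 0 2>, <0 1 1>, <0 1 2>, <1 0 0>, <1 0 1>, <1 0 2>, <1 1 1>, <1 1 2>}
TSO: 10 outcomes — {<0 0 0>, <0 0 1>, <0 0 2>, <0 1 1>, <0 1 2>, <1 0 0>, <1 0 1>, <1 0 2>, <1 1 1>, <1 1 2>}
PSO: 12 outcomes — {<0 0 0>, <0 0 1>, <0 0 2>, <0 1 0>, <0 1 1>, <0 1 2>, <1 0 0>, <1 0 1>, <1 0 2>, <1 1 0>, <1 1 1>, <1 1 2>}
target <0 0 1> ∈ {SC,TSO,PSO}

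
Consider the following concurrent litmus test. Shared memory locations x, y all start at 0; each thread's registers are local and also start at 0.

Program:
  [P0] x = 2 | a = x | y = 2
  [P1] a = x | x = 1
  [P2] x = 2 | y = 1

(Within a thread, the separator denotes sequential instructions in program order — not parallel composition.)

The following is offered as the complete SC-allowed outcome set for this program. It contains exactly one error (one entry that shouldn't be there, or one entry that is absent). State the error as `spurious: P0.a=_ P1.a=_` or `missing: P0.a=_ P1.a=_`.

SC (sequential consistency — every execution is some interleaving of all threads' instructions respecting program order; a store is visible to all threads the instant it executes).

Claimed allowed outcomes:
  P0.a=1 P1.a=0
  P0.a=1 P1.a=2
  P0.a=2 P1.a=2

missing: P0.a=2 P1.a=0

outcome vector order: (P0.a,P1.a)
under SC → (1,0); (1,2); (2,0); (2,2)
SC∖claimed = {(2,0)}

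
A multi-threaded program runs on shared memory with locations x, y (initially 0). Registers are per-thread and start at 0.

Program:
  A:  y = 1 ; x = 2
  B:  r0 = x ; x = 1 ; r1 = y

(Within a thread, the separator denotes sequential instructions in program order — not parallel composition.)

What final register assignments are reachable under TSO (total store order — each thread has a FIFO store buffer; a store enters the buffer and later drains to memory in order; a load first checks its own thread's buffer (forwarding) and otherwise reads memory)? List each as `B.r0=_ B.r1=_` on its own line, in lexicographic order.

outcome vector order: (B.r0,B.r1)
|TSO outcomes| = 3

B.r0=0 B.r1=0
B.r0=0 B.r1=1
B.r0=2 B.r1=1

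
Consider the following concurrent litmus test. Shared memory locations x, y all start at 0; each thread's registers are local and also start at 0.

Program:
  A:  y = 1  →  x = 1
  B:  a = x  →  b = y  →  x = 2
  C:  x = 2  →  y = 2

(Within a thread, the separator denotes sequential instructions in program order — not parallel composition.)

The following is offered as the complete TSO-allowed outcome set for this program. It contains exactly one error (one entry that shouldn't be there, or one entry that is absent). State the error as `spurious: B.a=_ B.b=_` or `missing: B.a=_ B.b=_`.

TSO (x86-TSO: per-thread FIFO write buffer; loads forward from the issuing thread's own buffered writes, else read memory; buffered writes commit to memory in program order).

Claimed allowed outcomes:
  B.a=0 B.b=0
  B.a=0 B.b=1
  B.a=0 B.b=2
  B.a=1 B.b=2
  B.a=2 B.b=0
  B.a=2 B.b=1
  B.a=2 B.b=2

outcome vector order: (B.a,B.b)
TSO: 8 outcomes — {00 01 02 11 12 20 21 22}
TSO∖claimed = {11}

missing: B.a=1 B.b=1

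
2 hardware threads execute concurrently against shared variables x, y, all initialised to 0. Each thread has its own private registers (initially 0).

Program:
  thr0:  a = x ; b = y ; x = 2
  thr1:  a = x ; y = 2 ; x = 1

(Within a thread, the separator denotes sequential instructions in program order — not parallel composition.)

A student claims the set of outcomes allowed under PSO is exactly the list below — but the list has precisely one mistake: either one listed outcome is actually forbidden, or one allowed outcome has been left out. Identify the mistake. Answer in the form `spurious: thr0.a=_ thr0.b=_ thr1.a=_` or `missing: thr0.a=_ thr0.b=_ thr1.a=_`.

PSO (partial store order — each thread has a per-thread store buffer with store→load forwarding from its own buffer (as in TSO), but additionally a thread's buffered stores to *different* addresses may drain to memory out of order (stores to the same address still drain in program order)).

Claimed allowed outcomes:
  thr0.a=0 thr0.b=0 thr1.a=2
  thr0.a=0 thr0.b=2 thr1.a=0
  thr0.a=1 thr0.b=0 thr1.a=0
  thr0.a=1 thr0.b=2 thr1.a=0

missing: thr0.a=0 thr0.b=0 thr1.a=0

outcome vector order: (thr0.a,thr0.b,thr1.a)
[PSO] allowed = {(0,0,0) (0,0,2) (0,2,0) (1,0,0) (1,2,0)}
PSO∖claimed = {(0,0,0)}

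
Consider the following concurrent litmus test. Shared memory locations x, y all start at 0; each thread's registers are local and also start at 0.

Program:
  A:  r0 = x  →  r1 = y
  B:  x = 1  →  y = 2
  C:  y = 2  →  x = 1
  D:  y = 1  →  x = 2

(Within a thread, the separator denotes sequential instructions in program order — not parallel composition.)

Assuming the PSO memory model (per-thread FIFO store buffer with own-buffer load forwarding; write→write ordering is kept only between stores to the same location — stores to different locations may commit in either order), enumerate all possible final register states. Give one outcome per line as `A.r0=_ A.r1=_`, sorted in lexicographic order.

outcome vector order: (A.r0,A.r1)
|PSO outcomes| = 9

A.r0=0 A.r1=0
A.r0=0 A.r1=1
A.r0=0 A.r1=2
A.r0=1 A.r1=0
A.r0=1 A.r1=1
A.r0=1 A.r1=2
A.r0=2 A.r1=0
A.r0=2 A.r1=1
A.r0=2 A.r1=2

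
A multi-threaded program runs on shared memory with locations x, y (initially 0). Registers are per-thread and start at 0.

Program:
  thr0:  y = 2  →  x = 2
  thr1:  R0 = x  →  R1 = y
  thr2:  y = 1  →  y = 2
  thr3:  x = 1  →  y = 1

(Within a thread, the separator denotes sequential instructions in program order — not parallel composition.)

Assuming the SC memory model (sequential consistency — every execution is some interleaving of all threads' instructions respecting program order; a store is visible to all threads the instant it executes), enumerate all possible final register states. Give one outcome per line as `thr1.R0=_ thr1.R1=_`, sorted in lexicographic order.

thr1.R0=0 thr1.R1=0
thr1.R0=0 thr1.R1=1
thr1.R0=0 thr1.R1=2
thr1.R0=1 thr1.R1=0
thr1.R0=1 thr1.R1=1
thr1.R0=1 thr1.R1=2
thr1.R0=2 thr1.R1=1
thr1.R0=2 thr1.R1=2

outcome vector order: (thr1.R0,thr1.R1)
|SC outcomes| = 8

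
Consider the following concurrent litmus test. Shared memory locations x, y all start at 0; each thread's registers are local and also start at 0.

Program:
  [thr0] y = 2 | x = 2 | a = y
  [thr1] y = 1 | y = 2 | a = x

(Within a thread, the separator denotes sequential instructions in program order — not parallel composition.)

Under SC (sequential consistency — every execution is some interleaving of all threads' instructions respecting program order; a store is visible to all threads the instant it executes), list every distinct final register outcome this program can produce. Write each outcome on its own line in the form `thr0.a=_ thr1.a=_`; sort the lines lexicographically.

outcome vector order: (thr0.a,thr1.a)
|SC outcomes| = 3

thr0.a=1 thr1.a=2
thr0.a=2 thr1.a=0
thr0.a=2 thr1.a=2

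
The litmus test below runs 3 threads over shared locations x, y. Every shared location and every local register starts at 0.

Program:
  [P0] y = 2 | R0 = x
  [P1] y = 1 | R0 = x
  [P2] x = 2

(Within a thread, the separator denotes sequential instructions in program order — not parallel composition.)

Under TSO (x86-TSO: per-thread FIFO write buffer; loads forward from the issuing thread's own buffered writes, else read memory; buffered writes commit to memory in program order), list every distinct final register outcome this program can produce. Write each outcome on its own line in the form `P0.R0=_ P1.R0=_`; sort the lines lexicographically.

P0.R0=0 P1.R0=0
P0.R0=0 P1.R0=2
P0.R0=2 P1.R0=0
P0.R0=2 P1.R0=2

outcome vector order: (P0.R0,P1.R0)
|TSO outcomes| = 4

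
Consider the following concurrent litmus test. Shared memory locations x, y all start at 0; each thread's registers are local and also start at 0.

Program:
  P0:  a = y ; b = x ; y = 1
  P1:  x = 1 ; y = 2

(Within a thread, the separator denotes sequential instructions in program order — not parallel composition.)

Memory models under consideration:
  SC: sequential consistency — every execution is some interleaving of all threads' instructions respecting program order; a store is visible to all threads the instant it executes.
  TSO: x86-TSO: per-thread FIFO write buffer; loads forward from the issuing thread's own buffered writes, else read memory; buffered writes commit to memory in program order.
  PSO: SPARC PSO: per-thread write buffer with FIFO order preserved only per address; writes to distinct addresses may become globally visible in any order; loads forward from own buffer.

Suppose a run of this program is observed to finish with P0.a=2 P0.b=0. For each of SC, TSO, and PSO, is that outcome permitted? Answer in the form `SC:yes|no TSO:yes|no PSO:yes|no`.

outcome vector order: (P0.a,P0.b)
[SC] allowed = {<0 0>, <0 1>, <2 1>}
[TSO] allowed = {<0 0>, <0 1>, <2 1>}
[PSO] allowed = {<0 0>, <0 1>, <2 0>, <2 1>}
target <2 0> ∈ {PSO}

SC:no TSO:no PSO:yes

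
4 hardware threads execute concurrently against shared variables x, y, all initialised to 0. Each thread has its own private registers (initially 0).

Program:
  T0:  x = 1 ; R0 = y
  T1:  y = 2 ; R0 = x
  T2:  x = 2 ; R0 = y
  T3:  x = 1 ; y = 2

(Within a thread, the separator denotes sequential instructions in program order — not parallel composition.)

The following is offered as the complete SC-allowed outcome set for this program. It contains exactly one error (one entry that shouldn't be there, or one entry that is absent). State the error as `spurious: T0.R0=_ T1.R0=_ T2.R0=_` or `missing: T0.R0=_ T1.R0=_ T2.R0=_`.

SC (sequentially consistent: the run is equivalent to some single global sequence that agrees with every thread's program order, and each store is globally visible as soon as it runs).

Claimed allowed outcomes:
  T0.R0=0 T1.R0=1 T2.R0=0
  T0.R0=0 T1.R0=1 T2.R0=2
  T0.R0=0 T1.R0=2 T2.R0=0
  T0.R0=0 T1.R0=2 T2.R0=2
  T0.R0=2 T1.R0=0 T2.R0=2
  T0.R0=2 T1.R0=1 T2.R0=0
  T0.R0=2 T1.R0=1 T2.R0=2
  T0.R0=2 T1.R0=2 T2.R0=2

outcome vector order: (T0.R0,T1.R0,T2.R0)
SC: 9 outcomes — {010; 012; 020; 022; 202; 210; 212; 220; 222}
SC∖claimed = {220}

missing: T0.R0=2 T1.R0=2 T2.R0=0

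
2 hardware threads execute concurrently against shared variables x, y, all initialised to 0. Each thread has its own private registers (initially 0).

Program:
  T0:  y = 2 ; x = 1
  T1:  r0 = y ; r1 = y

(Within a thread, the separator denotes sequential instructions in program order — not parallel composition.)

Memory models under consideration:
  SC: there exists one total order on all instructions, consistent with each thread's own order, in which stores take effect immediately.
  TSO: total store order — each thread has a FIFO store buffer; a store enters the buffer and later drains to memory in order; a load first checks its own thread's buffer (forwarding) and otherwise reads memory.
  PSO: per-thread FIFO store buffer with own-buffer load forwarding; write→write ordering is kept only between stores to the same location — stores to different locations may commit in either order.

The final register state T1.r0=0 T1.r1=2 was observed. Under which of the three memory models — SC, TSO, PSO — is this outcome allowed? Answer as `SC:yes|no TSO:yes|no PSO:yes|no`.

outcome vector order: (T1.r0,T1.r1)
under SC → 0/0, 0/2, 2/2
under TSO → 0/0, 0/2, 2/2
under PSO → 0/0, 0/2, 2/2
target 0/2 ∈ {SC,TSO,PSO}

SC:yes TSO:yes PSO:yes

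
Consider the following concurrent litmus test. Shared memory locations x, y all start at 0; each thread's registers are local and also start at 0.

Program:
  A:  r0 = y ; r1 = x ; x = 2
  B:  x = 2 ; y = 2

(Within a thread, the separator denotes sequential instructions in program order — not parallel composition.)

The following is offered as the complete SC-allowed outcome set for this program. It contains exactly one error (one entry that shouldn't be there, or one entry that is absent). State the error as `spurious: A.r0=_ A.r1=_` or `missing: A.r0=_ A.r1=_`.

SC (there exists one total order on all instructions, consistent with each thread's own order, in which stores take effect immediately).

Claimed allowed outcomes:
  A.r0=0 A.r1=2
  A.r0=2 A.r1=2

missing: A.r0=0 A.r1=0

outcome vector order: (A.r0,A.r1)
SC: 3 outcomes — {0/0, 0/2, 2/2}
SC∖claimed = {0/0}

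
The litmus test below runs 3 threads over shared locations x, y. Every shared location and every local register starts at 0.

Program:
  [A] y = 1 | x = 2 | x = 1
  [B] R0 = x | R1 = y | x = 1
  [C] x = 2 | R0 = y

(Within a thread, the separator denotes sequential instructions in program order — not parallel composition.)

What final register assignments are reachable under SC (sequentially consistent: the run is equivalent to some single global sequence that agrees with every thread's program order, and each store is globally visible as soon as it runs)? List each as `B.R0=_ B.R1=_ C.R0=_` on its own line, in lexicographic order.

outcome vector order: (B.R0,B.R1,C.R0)
|SC outcomes| = 10

B.R0=0 B.R1=0 C.R0=0
B.R0=0 B.R1=0 C.R0=1
B.R0=0 B.R1=1 C.R0=0
B.R0=0 B.R1=1 C.R0=1
B.R0=1 B.R1=1 C.R0=0
B.R0=1 B.R1=1 C.R0=1
B.R0=2 B.R1=0 C.R0=0
B.R0=2 B.R1=0 C.R0=1
B.R0=2 B.R1=1 C.R0=0
B.R0=2 B.R1=1 C.R0=1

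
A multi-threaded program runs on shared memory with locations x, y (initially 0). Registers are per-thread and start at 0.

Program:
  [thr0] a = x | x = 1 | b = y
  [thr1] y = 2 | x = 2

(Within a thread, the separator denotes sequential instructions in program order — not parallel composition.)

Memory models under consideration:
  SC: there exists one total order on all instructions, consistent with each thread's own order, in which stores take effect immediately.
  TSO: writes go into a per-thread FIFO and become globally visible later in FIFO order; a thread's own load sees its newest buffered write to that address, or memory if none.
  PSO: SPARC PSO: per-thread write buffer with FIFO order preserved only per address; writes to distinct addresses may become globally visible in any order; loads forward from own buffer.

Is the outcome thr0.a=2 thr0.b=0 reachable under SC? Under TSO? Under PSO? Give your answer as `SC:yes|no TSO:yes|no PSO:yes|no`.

SC:no TSO:no PSO:yes

outcome vector order: (thr0.a,thr0.b)
[SC] allowed = {0/0 0/2 2/2}
[TSO] allowed = {0/0 0/2 2/2}
[PSO] allowed = {0/0 0/2 2/0 2/2}
target 2/0 ∈ {PSO}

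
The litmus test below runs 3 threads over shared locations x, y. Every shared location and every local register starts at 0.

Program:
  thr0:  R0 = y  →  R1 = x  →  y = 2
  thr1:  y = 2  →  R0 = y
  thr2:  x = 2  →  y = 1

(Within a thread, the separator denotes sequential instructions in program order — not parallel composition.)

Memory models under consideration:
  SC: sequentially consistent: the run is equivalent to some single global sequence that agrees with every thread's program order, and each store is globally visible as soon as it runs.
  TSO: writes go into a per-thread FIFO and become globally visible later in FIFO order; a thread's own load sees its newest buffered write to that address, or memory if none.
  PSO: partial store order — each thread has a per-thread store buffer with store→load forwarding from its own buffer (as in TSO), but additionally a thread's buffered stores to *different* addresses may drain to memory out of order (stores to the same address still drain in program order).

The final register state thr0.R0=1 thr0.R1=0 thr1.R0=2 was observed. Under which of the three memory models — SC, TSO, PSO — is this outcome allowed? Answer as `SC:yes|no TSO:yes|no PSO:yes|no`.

outcome vector order: (thr0.R0,thr0.R1,thr1.R0)
SC (10): 0/0/1; 0/0/2; 0/2/1; 0/2/2; 1/2/1; 1/2/2; 2/0/1; 2/0/2; 2/2/1; 2/2/2
TSO (10): 0/0/1; 0/0/2; 0/2/1; 0/2/2; 1/2/1; 1/2/2; 2/0/1; 2/0/2; 2/2/1; 2/2/2
PSO (12): 0/0/1; 0/0/2; 0/2/1; 0/2/2; 1/0/1; 1/0/2; 1/2/1; 1/2/2; 2/0/1; 2/0/2; 2/2/1; 2/2/2
target 1/0/2 ∈ {PSO}

SC:no TSO:no PSO:yes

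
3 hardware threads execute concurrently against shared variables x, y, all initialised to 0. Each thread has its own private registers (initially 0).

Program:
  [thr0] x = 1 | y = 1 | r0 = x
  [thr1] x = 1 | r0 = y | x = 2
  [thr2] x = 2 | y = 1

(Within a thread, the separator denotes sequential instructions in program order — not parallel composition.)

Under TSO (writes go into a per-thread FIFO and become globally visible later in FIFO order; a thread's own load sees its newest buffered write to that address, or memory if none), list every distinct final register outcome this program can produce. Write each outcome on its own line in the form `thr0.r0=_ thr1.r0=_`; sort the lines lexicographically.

thr0.r0=1 thr1.r0=0
thr0.r0=1 thr1.r0=1
thr0.r0=2 thr1.r0=0
thr0.r0=2 thr1.r0=1

outcome vector order: (thr0.r0,thr1.r0)
|TSO outcomes| = 4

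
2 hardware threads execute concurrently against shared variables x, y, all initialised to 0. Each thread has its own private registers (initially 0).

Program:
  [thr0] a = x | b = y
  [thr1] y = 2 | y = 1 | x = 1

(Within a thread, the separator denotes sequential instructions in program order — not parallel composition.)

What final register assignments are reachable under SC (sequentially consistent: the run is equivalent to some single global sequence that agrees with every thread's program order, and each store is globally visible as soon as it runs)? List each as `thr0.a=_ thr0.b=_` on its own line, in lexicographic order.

outcome vector order: (thr0.a,thr0.b)
|SC outcomes| = 4

thr0.a=0 thr0.b=0
thr0.a=0 thr0.b=1
thr0.a=0 thr0.b=2
thr0.a=1 thr0.b=1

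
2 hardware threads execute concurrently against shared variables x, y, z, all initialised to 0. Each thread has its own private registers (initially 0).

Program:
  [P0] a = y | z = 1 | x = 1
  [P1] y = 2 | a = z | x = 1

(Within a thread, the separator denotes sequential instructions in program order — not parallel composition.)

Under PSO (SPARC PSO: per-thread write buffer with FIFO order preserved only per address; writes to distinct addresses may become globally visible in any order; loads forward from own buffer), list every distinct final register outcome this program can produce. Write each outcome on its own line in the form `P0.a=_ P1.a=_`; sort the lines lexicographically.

P0.a=0 P1.a=0
P0.a=0 P1.a=1
P0.a=2 P1.a=0
P0.a=2 P1.a=1

outcome vector order: (P0.a,P1.a)
|PSO outcomes| = 4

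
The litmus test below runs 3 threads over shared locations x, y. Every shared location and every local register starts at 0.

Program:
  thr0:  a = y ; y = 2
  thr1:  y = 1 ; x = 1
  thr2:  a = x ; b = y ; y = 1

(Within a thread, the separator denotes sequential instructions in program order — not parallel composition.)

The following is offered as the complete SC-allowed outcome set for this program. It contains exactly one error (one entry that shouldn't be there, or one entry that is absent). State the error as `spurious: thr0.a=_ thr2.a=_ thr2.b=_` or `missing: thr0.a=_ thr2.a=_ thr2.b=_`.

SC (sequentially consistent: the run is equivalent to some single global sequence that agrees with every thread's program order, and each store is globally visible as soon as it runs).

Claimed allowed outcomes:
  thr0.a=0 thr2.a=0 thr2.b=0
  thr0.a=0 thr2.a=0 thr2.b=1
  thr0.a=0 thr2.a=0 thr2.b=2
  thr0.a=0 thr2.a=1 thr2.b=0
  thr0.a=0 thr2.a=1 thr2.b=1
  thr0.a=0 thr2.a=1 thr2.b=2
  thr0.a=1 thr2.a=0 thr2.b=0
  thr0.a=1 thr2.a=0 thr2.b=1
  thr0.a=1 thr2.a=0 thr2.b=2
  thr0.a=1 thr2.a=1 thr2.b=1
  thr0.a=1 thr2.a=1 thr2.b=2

spurious: thr0.a=0 thr2.a=1 thr2.b=0

outcome vector order: (thr0.a,thr2.a,thr2.b)
SC: 10 outcomes — {0/0/0, 0/0/1, 0/0/2, 0/1/1, 0/1/2, 1/0/0, 1/0/1, 1/0/2, 1/1/1, 1/1/2}
claimed∖SC = {0/1/0}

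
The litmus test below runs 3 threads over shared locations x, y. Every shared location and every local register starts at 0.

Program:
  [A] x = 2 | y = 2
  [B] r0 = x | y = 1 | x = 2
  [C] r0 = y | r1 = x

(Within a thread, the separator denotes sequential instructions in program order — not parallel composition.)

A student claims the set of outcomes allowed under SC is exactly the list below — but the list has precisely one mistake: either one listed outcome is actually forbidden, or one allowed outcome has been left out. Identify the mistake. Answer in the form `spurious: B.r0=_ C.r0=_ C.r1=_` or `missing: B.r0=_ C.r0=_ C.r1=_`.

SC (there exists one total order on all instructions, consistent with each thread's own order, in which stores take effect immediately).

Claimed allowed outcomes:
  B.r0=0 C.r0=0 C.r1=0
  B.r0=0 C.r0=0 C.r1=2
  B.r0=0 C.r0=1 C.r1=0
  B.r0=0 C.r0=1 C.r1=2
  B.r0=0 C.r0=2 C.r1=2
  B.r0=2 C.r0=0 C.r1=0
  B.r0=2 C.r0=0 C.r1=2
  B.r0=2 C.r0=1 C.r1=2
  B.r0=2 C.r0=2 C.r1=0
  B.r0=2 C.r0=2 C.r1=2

outcome vector order: (B.r0,C.r0,C.r1)
SC (9): 0/0/0, 0/0/2, 0/1/0, 0/1/2, 0/2/2, 2/0/0, 2/0/2, 2/1/2, 2/2/2
claimed∖SC = {2/2/0}

spurious: B.r0=2 C.r0=2 C.r1=0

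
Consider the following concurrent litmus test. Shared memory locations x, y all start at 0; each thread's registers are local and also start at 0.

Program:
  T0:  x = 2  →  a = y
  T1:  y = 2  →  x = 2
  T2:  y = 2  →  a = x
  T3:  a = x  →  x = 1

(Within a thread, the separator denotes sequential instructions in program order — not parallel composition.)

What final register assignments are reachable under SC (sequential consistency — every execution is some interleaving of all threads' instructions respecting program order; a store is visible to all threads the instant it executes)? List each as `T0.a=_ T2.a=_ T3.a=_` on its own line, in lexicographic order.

outcome vector order: (T0.a,T2.a,T3.a)
|SC outcomes| = 10

T0.a=0 T2.a=1 T3.a=0
T0.a=0 T2.a=1 T3.a=2
T0.a=0 T2.a=2 T3.a=0
T0.a=0 T2.a=2 T3.a=2
T0.a=2 T2.a=0 T3.a=0
T0.a=2 T2.a=0 T3.a=2
T0.a=2 T2.a=1 T3.a=0
T0.a=2 T2.a=1 T3.a=2
T0.a=2 T2.a=2 T3.a=0
T0.a=2 T2.a=2 T3.a=2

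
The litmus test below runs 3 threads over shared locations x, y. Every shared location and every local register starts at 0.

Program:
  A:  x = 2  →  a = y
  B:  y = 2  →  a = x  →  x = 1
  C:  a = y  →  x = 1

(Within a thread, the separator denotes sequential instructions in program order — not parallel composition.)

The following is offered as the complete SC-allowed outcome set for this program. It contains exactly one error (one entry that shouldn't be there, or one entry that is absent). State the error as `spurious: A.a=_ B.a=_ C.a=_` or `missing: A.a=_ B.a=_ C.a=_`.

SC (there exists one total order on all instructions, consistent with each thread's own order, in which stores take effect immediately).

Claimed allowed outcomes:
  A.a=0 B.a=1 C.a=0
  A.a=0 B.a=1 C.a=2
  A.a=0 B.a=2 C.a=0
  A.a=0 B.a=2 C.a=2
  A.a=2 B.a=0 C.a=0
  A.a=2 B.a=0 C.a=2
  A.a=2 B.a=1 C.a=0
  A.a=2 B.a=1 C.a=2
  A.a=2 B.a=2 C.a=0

outcome vector order: (A.a,B.a,C.a)
under SC → (0,1,0), (0,1,2), (0,2,0), (0,2,2), (2,0,0), (2,0,2), (2,1,0), (2,1,2), (2,2,0), (2,2,2)
SC∖claimed = {(2,2,2)}

missing: A.a=2 B.a=2 C.a=2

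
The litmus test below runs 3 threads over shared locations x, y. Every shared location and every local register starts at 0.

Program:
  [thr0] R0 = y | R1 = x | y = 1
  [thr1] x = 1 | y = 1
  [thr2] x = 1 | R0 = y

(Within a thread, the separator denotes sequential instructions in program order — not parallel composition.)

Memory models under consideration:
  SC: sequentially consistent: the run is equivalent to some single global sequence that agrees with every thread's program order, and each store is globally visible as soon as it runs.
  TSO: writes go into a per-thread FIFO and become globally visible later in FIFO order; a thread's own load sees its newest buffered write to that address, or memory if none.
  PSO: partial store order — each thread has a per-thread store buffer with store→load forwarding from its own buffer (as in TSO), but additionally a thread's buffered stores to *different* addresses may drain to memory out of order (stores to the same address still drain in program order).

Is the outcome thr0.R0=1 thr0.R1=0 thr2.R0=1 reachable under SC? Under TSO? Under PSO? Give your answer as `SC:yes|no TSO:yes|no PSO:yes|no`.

SC:no TSO:no PSO:yes

outcome vector order: (thr0.R0,thr0.R1,thr2.R0)
under SC → (0,0,0); (0,0,1); (0,1,0); (0,1,1); (1,1,0); (1,1,1)
under TSO → (0,0,0); (0,0,1); (0,1,0); (0,1,1); (1,1,0); (1,1,1)
under PSO → (0,0,0); (0,0,1); (0,1,0); (0,1,1); (1,0,0); (1,0,1); (1,1,0); (1,1,1)
target (1,0,1) ∈ {PSO}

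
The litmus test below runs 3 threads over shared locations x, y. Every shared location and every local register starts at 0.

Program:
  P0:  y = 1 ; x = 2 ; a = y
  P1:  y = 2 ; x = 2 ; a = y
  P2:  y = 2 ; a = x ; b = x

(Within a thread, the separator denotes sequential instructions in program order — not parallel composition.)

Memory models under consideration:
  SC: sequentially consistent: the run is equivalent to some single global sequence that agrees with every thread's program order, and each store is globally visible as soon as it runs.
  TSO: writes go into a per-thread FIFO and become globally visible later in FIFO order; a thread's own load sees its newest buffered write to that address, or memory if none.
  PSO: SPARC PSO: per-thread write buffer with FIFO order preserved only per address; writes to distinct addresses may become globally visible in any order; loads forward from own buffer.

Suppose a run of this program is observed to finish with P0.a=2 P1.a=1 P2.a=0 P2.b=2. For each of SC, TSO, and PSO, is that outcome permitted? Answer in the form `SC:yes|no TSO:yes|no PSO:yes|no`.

SC:no TSO:yes PSO:yes

outcome vector order: (P0.a,P1.a,P2.a,P2.b)
SC (10): <1 1 0 0>, <1 1 0 2>, <1 1 2 2>, <1 2 0 0>, <1 2 0 2>, <1 2 2 2>, <2 1 2 2>, <2 2 0 0>, <2 2 0 2>, <2 2 2 2>
TSO (12): <1 1 0 0>, <1 1 0 2>, <1 1 2 2>, <1 2 0 0>, <1 2 0 2>, <1 2 2 2>, <2 1 0 0>, <2 1 0 2>, <2 1 2 2>, <2 2 0 0>, <2 2 0 2>, <2 2 2 2>
PSO (12): <1 1 0 0>, <1 1 0 2>, <1 1 2 2>, <1 2 0 0>, <1 2 0 2>, <1 2 2 2>, <2 1 0 0>, <2 1 0 2>, <2 1 2 2>, <2 2 0 0>, <2 2 0 2>, <2 2 2 2>
target <2 1 0 2> ∈ {TSO,PSO}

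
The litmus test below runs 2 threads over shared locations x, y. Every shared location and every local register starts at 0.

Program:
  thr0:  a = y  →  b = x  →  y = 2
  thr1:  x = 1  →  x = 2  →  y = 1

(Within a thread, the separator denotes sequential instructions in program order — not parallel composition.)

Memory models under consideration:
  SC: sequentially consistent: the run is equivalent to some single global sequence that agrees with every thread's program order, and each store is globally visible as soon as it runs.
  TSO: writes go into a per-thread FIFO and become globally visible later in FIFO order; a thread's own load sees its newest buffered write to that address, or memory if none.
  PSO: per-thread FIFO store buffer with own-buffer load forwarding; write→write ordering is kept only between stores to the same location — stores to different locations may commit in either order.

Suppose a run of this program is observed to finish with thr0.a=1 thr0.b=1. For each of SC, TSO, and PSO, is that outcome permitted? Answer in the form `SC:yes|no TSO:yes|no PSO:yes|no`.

SC:no TSO:no PSO:yes

outcome vector order: (thr0.a,thr0.b)
SC: 4 outcomes — {00 01 02 12}
TSO: 4 outcomes — {00 01 02 12}
PSO: 6 outcomes — {00 01 02 10 11 12}
target 11 ∈ {PSO}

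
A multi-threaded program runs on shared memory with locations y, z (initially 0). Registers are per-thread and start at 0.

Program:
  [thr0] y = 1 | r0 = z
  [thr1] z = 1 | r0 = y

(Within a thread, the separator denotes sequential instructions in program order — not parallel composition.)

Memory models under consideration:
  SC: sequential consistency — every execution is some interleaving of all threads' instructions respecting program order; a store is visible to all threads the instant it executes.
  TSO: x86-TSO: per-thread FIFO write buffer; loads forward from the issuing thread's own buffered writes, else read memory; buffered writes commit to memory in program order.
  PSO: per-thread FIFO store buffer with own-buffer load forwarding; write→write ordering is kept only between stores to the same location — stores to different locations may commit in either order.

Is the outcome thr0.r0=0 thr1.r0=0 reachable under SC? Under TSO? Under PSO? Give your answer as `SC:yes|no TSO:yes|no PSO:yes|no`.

outcome vector order: (thr0.r0,thr1.r0)
SC: 3 outcomes — {(0,1), (1,0), (1,1)}
TSO: 4 outcomes — {(0,0), (0,1), (1,0), (1,1)}
PSO: 4 outcomes — {(0,0), (0,1), (1,0), (1,1)}
target (0,0) ∈ {TSO,PSO}

SC:no TSO:yes PSO:yes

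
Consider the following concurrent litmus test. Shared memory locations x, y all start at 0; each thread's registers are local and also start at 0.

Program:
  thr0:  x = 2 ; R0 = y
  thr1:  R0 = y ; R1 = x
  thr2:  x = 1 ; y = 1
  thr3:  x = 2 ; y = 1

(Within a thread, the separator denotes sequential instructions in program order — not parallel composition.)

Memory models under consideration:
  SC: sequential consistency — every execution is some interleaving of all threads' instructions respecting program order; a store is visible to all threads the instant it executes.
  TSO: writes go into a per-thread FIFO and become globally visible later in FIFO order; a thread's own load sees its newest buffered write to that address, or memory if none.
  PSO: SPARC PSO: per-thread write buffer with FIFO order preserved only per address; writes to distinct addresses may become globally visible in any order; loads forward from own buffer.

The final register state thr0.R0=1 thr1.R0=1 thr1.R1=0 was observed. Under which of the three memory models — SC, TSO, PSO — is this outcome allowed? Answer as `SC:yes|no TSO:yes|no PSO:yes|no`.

outcome vector order: (thr0.R0,thr1.R0,thr1.R1)
SC (10): 0/0/0 0/0/1 0/0/2 0/1/1 0/1/2 1/0/0 1/0/1 1/0/2 1/1/1 1/1/2
TSO (10): 0/0/0 0/0/1 0/0/2 0/1/1 0/1/2 1/0/0 1/0/1 1/0/2 1/1/1 1/1/2
PSO (12): 0/0/0 0/0/1 0/0/2 0/1/0 0/1/1 0/1/2 1/0/0 1/0/1 1/0/2 1/1/0 1/1/1 1/1/2
target 1/1/0 ∈ {PSO}

SC:no TSO:no PSO:yes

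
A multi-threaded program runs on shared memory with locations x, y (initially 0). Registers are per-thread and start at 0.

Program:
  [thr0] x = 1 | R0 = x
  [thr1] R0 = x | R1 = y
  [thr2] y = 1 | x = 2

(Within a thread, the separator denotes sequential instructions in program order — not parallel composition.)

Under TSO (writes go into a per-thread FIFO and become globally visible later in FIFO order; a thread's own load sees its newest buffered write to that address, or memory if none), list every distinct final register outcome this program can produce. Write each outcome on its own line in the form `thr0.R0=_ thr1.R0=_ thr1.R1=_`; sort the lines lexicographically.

outcome vector order: (thr0.R0,thr1.R0,thr1.R1)
|TSO outcomes| = 10

thr0.R0=1 thr1.R0=0 thr1.R1=0
thr0.R0=1 thr1.R0=0 thr1.R1=1
thr0.R0=1 thr1.R0=1 thr1.R1=0
thr0.R0=1 thr1.R0=1 thr1.R1=1
thr0.R0=1 thr1.R0=2 thr1.R1=1
thr0.R0=2 thr1.R0=0 thr1.R1=0
thr0.R0=2 thr1.R0=0 thr1.R1=1
thr0.R0=2 thr1.R0=1 thr1.R1=0
thr0.R0=2 thr1.R0=1 thr1.R1=1
thr0.R0=2 thr1.R0=2 thr1.R1=1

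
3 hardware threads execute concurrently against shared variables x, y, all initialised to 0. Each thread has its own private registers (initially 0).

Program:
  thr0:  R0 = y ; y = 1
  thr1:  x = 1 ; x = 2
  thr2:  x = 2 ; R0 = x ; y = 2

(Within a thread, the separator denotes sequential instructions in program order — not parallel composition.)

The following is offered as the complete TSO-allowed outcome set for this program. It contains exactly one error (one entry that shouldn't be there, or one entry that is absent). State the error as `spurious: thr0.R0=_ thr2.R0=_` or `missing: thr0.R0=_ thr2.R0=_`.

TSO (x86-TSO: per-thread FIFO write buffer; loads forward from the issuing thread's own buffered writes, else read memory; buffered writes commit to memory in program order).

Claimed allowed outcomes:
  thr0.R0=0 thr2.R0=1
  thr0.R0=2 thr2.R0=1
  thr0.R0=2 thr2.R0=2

missing: thr0.R0=0 thr2.R0=2

outcome vector order: (thr0.R0,thr2.R0)
[TSO] allowed = {0/1; 0/2; 2/1; 2/2}
TSO∖claimed = {0/2}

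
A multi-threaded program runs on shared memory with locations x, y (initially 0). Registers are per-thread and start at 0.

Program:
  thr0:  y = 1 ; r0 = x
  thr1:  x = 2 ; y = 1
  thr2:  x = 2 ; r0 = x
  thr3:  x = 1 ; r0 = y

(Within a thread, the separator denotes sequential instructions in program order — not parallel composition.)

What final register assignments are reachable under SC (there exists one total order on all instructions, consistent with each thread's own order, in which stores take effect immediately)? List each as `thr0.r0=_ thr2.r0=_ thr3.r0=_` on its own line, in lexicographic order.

thr0.r0=0 thr2.r0=1 thr3.r0=1
thr0.r0=0 thr2.r0=2 thr3.r0=1
thr0.r0=1 thr2.r0=1 thr3.r0=0
thr0.r0=1 thr2.r0=1 thr3.r0=1
thr0.r0=1 thr2.r0=2 thr3.r0=0
thr0.r0=1 thr2.r0=2 thr3.r0=1
thr0.r0=2 thr2.r0=1 thr3.r0=0
thr0.r0=2 thr2.r0=1 thr3.r0=1
thr0.r0=2 thr2.r0=2 thr3.r0=0
thr0.r0=2 thr2.r0=2 thr3.r0=1

outcome vector order: (thr0.r0,thr2.r0,thr3.r0)
|SC outcomes| = 10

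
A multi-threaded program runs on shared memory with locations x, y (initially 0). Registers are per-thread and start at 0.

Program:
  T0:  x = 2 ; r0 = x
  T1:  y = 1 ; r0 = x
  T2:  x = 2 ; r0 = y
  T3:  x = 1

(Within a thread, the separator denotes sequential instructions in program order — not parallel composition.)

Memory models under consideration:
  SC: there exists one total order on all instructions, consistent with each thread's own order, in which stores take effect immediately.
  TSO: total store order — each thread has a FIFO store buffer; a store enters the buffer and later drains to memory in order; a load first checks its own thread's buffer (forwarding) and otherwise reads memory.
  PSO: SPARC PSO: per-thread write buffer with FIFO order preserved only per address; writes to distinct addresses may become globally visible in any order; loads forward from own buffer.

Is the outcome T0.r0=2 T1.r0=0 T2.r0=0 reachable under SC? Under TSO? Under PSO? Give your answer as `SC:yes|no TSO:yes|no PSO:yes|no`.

outcome vector order: (T0.r0,T1.r0,T2.r0)
under SC → (1,0,1); (1,1,0); (1,1,1); (1,2,0); (1,2,1); (2,0,1); (2,1,0); (2,1,1); (2,2,0); (2,2,1)
under TSO → (1,0,0); (1,0,1); (1,1,0); (1,1,1); (1,2,0); (1,2,1); (2,0,0); (2,0,1); (2,1,0); (2,1,1); (2,2,0); (2,2,1)
under PSO → (1,0,0); (1,0,1); (1,1,0); (1,1,1); (1,2,0); (1,2,1); (2,0,0); (2,0,1); (2,1,0); (2,1,1); (2,2,0); (2,2,1)
target (2,0,0) ∈ {TSO,PSO}

SC:no TSO:yes PSO:yes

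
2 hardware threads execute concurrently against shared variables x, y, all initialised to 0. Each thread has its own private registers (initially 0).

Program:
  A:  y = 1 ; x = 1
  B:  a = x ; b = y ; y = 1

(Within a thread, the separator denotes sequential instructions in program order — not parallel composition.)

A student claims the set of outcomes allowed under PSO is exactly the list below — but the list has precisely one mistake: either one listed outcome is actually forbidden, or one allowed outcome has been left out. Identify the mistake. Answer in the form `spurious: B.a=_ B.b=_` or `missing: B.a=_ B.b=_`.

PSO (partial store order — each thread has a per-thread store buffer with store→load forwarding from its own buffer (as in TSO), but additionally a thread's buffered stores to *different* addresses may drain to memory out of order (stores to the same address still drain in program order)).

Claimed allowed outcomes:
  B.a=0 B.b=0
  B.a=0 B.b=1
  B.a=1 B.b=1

missing: B.a=1 B.b=0

outcome vector order: (B.a,B.b)
PSO: 4 outcomes — {(0,0); (0,1); (1,0); (1,1)}
PSO∖claimed = {(1,0)}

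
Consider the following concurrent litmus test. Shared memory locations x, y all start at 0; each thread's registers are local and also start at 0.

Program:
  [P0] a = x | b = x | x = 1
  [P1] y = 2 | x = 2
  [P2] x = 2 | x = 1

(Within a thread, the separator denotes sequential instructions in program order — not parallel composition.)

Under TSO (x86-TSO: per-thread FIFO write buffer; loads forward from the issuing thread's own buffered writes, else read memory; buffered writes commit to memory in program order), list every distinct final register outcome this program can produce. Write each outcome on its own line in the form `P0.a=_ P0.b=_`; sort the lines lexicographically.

P0.a=0 P0.b=0
P0.a=0 P0.b=1
P0.a=0 P0.b=2
P0.a=1 P0.b=1
P0.a=1 P0.b=2
P0.a=2 P0.b=1
P0.a=2 P0.b=2

outcome vector order: (P0.a,P0.b)
|TSO outcomes| = 7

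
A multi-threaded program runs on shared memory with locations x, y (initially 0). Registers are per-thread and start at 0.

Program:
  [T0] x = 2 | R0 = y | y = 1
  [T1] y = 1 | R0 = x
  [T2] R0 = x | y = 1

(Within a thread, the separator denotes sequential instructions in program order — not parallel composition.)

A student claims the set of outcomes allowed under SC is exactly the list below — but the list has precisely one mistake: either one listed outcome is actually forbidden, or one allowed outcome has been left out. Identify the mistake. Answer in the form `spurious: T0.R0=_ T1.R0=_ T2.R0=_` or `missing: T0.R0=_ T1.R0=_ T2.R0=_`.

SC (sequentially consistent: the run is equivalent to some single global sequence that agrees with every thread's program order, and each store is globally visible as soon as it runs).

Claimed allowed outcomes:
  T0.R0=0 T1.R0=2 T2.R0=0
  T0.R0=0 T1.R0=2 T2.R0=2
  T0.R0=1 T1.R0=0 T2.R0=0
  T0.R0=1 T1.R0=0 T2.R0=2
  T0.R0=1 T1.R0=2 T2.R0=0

outcome vector order: (T0.R0,T1.R0,T2.R0)
SC: 6 outcomes — {0/2/0, 0/2/2, 1/0/0, 1/0/2, 1/2/0, 1/2/2}
SC∖claimed = {1/2/2}

missing: T0.R0=1 T1.R0=2 T2.R0=2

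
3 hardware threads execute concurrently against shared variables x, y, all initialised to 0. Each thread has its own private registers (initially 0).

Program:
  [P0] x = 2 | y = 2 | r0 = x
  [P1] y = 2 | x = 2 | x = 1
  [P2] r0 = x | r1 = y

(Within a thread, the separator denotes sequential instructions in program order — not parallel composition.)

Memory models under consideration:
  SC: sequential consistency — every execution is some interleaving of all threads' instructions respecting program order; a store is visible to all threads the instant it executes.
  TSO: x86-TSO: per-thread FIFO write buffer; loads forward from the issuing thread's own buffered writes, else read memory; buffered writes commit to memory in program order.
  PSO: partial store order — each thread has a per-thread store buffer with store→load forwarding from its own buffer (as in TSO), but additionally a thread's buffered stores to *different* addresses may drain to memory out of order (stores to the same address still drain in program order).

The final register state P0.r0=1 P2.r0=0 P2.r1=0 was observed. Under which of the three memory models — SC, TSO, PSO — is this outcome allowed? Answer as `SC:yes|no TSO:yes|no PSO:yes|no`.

SC:yes TSO:yes PSO:yes

outcome vector order: (P0.r0,P2.r0,P2.r1)
SC: 10 outcomes — {1/0/0; 1/0/2; 1/1/2; 1/2/0; 1/2/2; 2/0/0; 2/0/2; 2/1/2; 2/2/0; 2/2/2}
TSO: 10 outcomes — {1/0/0; 1/0/2; 1/1/2; 1/2/0; 1/2/2; 2/0/0; 2/0/2; 2/1/2; 2/2/0; 2/2/2}
PSO: 12 outcomes — {1/0/0; 1/0/2; 1/1/0; 1/1/2; 1/2/0; 1/2/2; 2/0/0; 2/0/2; 2/1/0; 2/1/2; 2/2/0; 2/2/2}
target 1/0/0 ∈ {SC,TSO,PSO}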